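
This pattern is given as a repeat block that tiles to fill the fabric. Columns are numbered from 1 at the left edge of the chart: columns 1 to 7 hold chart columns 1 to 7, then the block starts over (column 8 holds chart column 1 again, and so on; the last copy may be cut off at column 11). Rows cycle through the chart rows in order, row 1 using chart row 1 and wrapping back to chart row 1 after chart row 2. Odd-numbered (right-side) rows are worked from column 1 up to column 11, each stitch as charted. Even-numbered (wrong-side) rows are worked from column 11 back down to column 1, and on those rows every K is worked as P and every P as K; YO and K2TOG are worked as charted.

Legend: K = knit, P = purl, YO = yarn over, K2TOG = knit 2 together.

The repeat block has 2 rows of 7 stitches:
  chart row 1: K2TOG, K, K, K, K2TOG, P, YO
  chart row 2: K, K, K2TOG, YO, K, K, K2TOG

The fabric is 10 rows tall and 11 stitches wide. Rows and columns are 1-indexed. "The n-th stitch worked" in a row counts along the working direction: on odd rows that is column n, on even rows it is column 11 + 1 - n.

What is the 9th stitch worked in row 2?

Row 2: (2-1) mod 2 = 1, so use chart row 2. Even row -> WS.
Chart row 2 tiled across columns 1-11: K K K2TOG YO K K K2TOG K K K2TOG YO
Wrong side: read the tiled row from column 11 down to 1 and exchange K with P (leave YO, K2TOG).
Row 2 as worked: YO K2TOG P P K2TOG P P YO K2TOG P P
The 9th stitch worked is K2TOG.

Result:
K2TOG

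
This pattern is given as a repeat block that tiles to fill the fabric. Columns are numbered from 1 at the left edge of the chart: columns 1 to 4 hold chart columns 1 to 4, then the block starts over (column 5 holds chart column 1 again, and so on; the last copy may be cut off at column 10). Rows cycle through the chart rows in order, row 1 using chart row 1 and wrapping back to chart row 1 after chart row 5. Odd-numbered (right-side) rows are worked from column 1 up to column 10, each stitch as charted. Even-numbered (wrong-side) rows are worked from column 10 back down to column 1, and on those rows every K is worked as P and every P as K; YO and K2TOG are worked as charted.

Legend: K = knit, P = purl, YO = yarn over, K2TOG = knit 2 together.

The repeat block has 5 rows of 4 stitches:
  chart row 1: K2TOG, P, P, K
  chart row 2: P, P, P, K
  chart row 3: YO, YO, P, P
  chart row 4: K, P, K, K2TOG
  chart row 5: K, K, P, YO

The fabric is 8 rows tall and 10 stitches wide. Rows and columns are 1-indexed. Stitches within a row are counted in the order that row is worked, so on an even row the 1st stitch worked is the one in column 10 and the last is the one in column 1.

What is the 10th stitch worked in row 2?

== STITCH ==
K

Derivation:
Row 2: (2-1) mod 5 = 1, so use chart row 2. Even row -> WS.
Chart row 2 tiled across columns 1-10: P P P K P P P K P P
Wrong side: read the tiled row from column 10 down to 1 and exchange K with P (leave YO, K2TOG).
Row 2 as worked: K K P K K K P K K K
The 10th stitch worked is K.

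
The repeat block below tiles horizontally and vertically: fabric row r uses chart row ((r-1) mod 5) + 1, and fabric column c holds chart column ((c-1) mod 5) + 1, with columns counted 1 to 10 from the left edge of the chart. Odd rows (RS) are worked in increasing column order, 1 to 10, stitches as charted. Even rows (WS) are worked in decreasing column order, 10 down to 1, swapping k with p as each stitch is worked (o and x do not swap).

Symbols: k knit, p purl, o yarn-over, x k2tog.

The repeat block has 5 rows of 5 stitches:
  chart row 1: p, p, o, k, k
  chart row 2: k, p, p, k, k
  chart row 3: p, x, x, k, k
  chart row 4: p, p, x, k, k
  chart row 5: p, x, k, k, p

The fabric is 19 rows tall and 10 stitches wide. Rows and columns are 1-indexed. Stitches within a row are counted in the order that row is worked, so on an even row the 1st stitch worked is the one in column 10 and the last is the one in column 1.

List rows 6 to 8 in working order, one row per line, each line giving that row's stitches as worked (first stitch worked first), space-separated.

Rows as worked:
p p o k k p p o k k
k p p k k k p p k k
p p x x k p p x x k

Derivation:
Row 6: chart row 1, WS - tiled (columns 1-10): p p o k k p p o k k; work from column 10 back to 1 with k<->p swapped.
Row 7: chart row 2, RS - tile across columns 1-10 and work as-is.
Row 8: chart row 3, WS - tiled (columns 1-10): p x x k k p x x k k; work from column 10 back to 1 with k<->p swapped.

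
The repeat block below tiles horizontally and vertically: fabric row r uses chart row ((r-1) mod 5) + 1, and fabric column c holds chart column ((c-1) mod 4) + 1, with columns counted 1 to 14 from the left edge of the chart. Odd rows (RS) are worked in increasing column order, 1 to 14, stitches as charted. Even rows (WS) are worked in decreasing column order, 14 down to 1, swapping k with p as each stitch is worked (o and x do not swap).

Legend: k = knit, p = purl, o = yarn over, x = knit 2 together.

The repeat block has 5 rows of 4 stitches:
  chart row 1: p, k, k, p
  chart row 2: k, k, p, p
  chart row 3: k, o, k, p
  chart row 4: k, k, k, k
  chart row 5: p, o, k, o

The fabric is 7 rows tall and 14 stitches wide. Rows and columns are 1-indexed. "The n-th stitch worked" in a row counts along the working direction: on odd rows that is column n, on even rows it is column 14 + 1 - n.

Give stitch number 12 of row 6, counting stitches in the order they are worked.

Row 6: (6-1) mod 5 = 0, so use chart row 1. Even row -> WS.
Chart row 1 tiled across columns 1-14: p k k p p k k p p k k p p k
WS: work from column 14 back to column 1 (reverse the tiled row), swapping k<->p (o and x unchanged).
Row 6 as worked: p k k p p k k p p k k p p k
Counting 12 along the worked row gives p.

Stitch:
p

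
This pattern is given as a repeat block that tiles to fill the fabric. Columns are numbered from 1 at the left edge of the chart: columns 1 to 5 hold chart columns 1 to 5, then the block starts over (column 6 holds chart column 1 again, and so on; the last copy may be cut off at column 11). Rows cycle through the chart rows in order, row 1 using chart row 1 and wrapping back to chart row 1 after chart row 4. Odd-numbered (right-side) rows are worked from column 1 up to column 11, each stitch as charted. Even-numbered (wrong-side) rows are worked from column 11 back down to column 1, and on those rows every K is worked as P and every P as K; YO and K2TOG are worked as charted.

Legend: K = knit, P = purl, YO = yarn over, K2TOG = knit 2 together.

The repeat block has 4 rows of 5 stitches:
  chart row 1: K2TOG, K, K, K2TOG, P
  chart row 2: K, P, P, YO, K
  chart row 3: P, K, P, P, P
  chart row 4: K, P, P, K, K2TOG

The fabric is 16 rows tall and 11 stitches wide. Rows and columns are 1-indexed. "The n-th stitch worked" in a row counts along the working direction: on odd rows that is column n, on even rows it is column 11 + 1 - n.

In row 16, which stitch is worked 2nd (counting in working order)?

Row 16 uses chart row ((16-1) mod 4)+1 = 4. Row 16 is even, so WS.
Chart row 4 tiled across columns 1-11: K P P K K2TOG K P P K K2TOG K
WS: work from column 11 back to column 1 (reverse the tiled row), swapping K<->P (YO and K2TOG unchanged).
Row 16 as worked: P K2TOG P K K P K2TOG P K K P
The 2nd stitch worked is K2TOG.

== STITCH ==
K2TOG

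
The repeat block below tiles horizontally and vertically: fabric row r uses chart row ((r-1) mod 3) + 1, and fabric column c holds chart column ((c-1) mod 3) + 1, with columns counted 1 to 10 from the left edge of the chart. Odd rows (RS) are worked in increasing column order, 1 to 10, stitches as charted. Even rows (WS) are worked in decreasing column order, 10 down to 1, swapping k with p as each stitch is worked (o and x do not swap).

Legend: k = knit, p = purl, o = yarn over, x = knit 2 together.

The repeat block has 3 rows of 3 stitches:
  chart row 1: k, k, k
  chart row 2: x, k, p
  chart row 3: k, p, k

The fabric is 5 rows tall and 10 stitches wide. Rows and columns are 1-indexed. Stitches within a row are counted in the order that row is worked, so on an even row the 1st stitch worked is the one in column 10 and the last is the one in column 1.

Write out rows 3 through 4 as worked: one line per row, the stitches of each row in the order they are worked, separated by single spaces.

Row 3: chart row 3, RS - tile across columns 1-10 and work as-is.
Row 4: chart row 1, WS - tiled (columns 1-10): k k k k k k k k k k; work from column 10 back to 1 with k<->p swapped.

Result:
k p k k p k k p k k
p p p p p p p p p p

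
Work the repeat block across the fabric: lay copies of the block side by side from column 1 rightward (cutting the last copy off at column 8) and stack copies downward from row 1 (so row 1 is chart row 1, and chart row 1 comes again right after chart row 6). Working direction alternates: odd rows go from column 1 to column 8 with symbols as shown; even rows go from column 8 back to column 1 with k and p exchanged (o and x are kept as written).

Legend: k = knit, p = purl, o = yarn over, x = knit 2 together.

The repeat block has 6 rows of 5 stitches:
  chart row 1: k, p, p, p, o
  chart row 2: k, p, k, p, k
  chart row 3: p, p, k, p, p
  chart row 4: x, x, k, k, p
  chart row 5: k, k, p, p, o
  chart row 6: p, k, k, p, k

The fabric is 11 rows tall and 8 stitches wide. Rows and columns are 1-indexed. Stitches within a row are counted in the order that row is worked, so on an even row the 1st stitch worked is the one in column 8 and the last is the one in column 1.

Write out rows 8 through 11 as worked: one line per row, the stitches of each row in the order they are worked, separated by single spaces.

Result:
p k p p k p k p
p p k p p p p k
p x x k p p x x
k k p p o k k p

Derivation:
Row 8: chart row 2, WS - tiled (columns 1-8): k p k p k k p k; work from column 8 back to 1 with k<->p swapped.
Row 9: chart row 3, RS - tile across columns 1-8 and work as-is.
Row 10: chart row 4, WS - tiled (columns 1-8): x x k k p x x k; work from column 8 back to 1 with k<->p swapped.
Row 11: chart row 5, RS - tile across columns 1-8 and work as-is.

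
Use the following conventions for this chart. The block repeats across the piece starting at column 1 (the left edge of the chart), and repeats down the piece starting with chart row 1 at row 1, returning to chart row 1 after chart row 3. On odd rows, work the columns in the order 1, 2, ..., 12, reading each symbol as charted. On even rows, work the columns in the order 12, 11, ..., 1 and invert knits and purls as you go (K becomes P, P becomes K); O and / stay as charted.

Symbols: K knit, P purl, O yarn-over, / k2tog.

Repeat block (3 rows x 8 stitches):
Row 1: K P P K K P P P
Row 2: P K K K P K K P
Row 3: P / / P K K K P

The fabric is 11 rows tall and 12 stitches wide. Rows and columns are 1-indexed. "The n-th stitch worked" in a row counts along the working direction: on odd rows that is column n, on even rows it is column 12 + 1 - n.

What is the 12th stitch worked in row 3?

Result:
P

Derivation:
Row 3 uses chart row ((3-1) mod 3)+1 = 3. Row 3 is odd, so RS.
Chart row 3 tiled across columns 1-12: P / / P K K K P P / / P
RS: work column 1 to column 12, symbols as charted — the tiled row is the row as worked.
Counting 12 along the worked row gives P.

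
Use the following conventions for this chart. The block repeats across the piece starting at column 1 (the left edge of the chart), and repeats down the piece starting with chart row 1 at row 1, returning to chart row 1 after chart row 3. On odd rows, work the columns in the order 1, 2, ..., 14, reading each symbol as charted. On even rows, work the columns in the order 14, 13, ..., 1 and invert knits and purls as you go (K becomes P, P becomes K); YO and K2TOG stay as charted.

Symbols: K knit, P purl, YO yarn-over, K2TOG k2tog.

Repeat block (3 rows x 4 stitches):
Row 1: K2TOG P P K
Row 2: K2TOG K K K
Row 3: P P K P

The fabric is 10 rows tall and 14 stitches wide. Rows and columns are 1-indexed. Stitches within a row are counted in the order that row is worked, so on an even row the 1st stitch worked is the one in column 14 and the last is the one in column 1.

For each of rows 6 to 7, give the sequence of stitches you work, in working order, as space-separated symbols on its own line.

== ROWS AS WORKED ==
K K K P K K K P K K K P K K
K2TOG P P K K2TOG P P K K2TOG P P K K2TOG P

Derivation:
Row 6: chart row 3, WS - tiled (columns 1-14): P P K P P P K P P P K P P P; work from column 14 back to 1 with K<->P swapped.
Row 7: chart row 1, RS - tile across columns 1-14 and work as-is.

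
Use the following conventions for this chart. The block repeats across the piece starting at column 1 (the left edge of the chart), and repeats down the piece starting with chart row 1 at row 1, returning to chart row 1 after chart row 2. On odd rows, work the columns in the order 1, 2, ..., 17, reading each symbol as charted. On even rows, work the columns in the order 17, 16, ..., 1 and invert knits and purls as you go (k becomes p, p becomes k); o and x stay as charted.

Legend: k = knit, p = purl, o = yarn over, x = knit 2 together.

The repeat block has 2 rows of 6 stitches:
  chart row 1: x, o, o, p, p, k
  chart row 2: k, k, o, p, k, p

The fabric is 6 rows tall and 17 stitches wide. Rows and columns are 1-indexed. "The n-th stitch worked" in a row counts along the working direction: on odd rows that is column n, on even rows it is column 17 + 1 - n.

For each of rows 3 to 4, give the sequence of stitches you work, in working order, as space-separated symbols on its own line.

== ROWS AS WORKED ==
x o o p p k x o o p p k x o o p p
p k o p p k p k o p p k p k o p p

Derivation:
Row 3: chart row 1, RS - tile across columns 1-17 and work as-is.
Row 4: chart row 2, WS - tiled (columns 1-17): k k o p k p k k o p k p k k o p k; work from column 17 back to 1 with k<->p swapped.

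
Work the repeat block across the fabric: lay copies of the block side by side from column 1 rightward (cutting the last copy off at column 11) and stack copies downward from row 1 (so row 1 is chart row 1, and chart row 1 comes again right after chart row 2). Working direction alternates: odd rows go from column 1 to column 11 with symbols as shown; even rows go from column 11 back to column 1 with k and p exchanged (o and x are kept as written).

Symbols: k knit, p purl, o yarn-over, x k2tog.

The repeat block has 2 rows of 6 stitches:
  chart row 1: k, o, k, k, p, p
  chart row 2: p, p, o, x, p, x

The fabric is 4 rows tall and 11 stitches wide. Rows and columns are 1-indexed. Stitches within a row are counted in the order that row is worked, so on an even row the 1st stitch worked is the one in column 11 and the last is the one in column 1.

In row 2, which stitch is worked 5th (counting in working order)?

Result:
k

Derivation:
Row 2 uses chart row ((2-1) mod 2)+1 = 2. Row 2 is even, so WS.
Chart row 2 tiled across columns 1-11: p p o x p x p p o x p
WS: work from column 11 back to column 1 (reverse the tiled row), swapping k<->p (o and x unchanged).
Row 2 as worked: k x o k k x k x o k k
Counting 5 along the worked row gives k.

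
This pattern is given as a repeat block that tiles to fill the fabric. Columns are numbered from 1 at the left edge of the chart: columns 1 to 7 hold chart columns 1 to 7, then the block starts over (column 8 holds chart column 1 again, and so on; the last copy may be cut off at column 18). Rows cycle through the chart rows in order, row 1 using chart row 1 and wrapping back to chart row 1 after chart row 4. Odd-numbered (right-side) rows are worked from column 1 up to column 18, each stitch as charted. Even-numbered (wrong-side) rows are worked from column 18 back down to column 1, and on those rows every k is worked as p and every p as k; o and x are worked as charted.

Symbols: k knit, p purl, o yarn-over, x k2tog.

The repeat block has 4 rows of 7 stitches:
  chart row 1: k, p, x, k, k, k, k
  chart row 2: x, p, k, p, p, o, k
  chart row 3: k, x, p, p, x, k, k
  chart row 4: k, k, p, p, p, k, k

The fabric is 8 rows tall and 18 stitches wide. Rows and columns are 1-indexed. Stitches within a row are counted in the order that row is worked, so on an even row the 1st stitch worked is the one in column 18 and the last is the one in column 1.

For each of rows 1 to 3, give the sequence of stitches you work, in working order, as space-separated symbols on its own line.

Row 1: chart row 1, RS - tile across columns 1-18 and work as-is.
Row 2: chart row 2, WS - tiled (columns 1-18): x p k p p o k x p k p p o k x p k p; work from column 18 back to 1 with k<->p swapped.
Row 3: chart row 3, RS - tile across columns 1-18 and work as-is.

Result:
k p x k k k k k p x k k k k k p x k
k p k x p o k k p k x p o k k p k x
k x p p x k k k x p p x k k k x p p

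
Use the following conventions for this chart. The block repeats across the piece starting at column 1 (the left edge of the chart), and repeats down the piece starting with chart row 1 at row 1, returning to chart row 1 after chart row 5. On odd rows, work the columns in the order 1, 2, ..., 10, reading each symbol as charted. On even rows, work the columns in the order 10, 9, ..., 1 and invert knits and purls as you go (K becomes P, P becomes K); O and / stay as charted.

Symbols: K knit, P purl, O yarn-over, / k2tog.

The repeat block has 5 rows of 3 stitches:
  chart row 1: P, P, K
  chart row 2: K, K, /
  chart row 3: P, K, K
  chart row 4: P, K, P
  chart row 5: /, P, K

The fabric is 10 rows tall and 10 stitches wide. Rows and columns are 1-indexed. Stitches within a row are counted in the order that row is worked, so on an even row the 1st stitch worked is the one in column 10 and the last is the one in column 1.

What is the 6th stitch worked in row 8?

Result:
P

Derivation:
For row 8: chart row = ((8-1) mod 5) + 1 = 3; this is a WS (even) row.
Chart row 3 tiled across columns 1-10: P K K P K K P K K P
WS: work from column 10 back to column 1 (reverse the tiled row), swapping K<->P (O and / unchanged).
Row 8 as worked: K P P K P P K P P K
Counting 6 along the worked row gives P.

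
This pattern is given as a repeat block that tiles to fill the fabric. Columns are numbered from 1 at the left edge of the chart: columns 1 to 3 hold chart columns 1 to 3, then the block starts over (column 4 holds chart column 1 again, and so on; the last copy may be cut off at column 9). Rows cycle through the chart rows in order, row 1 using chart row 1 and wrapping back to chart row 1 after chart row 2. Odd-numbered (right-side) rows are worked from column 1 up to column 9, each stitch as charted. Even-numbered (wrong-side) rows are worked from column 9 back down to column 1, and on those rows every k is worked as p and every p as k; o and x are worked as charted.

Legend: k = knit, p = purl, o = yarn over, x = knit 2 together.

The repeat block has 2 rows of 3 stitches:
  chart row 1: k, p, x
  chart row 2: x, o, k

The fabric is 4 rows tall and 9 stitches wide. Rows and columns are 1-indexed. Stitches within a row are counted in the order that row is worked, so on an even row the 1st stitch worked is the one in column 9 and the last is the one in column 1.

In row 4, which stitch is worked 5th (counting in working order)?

For row 4: chart row = ((4-1) mod 2) + 1 = 2; this is a WS (even) row.
Chart row 2 tiled across columns 1-9: x o k x o k x o k
Wrong side: read the tiled row from column 9 down to 1 and exchange k with p (leave o, x).
Row 4 as worked: p o x p o x p o x
Counting 5 along the worked row gives o.

Stitch:
o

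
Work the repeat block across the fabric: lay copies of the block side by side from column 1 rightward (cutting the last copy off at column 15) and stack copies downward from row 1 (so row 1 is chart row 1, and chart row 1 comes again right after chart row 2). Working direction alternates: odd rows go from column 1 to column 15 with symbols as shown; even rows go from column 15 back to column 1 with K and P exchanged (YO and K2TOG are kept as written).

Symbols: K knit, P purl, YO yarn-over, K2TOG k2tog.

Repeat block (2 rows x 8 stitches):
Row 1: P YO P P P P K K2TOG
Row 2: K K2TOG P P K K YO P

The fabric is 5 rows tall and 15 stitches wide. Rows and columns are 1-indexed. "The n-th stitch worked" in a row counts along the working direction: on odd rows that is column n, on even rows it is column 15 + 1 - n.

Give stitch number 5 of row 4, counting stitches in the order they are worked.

Stitch:
K

Derivation:
Row 4 uses chart row ((4-1) mod 2)+1 = 2. Row 4 is even, so WS.
Chart row 2 tiled across columns 1-15: K K2TOG P P K K YO P K K2TOG P P K K YO
WS: work from column 15 back to column 1 (reverse the tiled row), swapping K<->P (YO and K2TOG unchanged).
Row 4 as worked: YO P P K K K2TOG P K YO P P K K K2TOG P
Counting 5 along the worked row gives K.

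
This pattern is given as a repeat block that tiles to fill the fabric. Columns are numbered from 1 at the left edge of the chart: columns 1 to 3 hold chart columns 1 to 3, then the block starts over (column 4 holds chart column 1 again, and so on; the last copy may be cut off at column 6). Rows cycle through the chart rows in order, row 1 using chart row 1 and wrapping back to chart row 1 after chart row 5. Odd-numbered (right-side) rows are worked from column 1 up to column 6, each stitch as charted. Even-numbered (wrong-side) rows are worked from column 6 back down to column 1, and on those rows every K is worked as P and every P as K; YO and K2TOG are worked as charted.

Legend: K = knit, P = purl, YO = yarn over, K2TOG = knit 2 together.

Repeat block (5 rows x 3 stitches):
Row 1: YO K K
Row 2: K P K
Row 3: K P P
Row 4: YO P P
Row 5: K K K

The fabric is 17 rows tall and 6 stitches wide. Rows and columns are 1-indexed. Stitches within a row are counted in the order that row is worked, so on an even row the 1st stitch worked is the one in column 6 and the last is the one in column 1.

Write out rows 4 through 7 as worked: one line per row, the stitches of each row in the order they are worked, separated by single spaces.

Rows as worked:
K K YO K K YO
K K K K K K
P P YO P P YO
K P K K P K

Derivation:
Row 4: chart row 4, WS - tiled (columns 1-6): YO P P YO P P; work from column 6 back to 1 with K<->P swapped.
Row 5: chart row 5, RS - tile across columns 1-6 and work as-is.
Row 6: chart row 1, WS - tiled (columns 1-6): YO K K YO K K; work from column 6 back to 1 with K<->P swapped.
Row 7: chart row 2, RS - tile across columns 1-6 and work as-is.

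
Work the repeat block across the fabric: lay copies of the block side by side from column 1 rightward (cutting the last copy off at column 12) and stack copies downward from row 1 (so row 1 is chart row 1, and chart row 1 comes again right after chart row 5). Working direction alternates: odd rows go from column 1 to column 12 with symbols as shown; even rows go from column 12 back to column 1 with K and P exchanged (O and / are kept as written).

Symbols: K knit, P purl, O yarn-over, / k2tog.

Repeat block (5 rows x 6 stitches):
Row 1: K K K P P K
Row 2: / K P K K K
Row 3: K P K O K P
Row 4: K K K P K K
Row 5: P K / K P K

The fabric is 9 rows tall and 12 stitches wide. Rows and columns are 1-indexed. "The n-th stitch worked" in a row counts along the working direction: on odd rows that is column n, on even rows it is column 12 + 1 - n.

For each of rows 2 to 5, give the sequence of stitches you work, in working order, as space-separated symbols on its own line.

Result:
P P P K P / P P P K P /
K P K O K P K P K O K P
P P K P P P P P K P P P
P K / K P K P K / K P K

Derivation:
Row 2: chart row 2, WS - tiled (columns 1-12): / K P K K K / K P K K K; work from column 12 back to 1 with K<->P swapped.
Row 3: chart row 3, RS - tile across columns 1-12 and work as-is.
Row 4: chart row 4, WS - tiled (columns 1-12): K K K P K K K K K P K K; work from column 12 back to 1 with K<->P swapped.
Row 5: chart row 5, RS - tile across columns 1-12 and work as-is.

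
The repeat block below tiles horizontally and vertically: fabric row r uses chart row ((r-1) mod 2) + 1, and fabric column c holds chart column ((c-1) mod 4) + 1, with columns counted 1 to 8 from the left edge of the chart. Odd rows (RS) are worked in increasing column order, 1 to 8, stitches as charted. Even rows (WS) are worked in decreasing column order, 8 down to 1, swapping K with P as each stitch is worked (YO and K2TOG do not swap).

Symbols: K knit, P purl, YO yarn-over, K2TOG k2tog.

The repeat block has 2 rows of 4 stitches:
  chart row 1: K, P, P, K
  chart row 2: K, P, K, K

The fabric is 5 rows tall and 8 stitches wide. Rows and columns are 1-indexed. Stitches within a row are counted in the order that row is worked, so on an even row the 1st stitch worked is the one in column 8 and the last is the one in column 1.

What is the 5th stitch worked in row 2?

Result:
P

Derivation:
Row 2 uses chart row ((2-1) mod 2)+1 = 2. Row 2 is even, so WS.
Chart row 2 tiled across columns 1-8: K P K K K P K K
WS row: flip the tiled sequence (start at column 8) and apply K<->P; YO and K2TOG stay.
Row 2 as worked: P P K P P P K P
Stitch 5 in working order -> P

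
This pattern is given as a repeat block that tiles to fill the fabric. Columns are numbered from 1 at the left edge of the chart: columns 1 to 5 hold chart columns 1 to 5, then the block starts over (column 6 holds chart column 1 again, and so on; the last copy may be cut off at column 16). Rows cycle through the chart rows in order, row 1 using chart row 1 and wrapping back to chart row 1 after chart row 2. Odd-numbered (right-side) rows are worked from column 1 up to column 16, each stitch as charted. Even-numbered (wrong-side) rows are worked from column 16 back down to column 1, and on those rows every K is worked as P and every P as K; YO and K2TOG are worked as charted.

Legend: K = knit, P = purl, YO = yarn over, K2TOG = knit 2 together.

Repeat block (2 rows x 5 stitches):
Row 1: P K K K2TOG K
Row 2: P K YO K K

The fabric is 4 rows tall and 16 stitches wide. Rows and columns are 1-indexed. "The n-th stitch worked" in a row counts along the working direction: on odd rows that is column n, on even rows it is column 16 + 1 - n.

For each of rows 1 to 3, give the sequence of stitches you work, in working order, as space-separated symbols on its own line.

Row 1: chart row 1, RS - tile across columns 1-16 and work as-is.
Row 2: chart row 2, WS - tiled (columns 1-16): P K YO K K P K YO K K P K YO K K P; work from column 16 back to 1 with K<->P swapped.
Row 3: chart row 1, RS - tile across columns 1-16 and work as-is.

== ROWS AS WORKED ==
P K K K2TOG K P K K K2TOG K P K K K2TOG K P
K P P YO P K P P YO P K P P YO P K
P K K K2TOG K P K K K2TOG K P K K K2TOG K P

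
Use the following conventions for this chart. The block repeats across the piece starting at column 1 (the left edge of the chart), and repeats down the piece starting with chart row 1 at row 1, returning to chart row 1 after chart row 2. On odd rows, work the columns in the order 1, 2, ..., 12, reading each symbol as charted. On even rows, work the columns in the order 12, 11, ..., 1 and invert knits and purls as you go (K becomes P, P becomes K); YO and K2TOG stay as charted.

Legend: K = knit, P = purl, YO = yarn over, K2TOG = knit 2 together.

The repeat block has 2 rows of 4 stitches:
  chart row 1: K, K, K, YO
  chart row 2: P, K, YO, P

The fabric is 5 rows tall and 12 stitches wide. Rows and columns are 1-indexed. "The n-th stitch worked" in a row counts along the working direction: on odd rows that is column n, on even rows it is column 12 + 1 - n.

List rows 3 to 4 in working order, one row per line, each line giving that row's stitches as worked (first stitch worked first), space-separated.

Result:
K K K YO K K K YO K K K YO
K YO P K K YO P K K YO P K

Derivation:
Row 3: chart row 1, RS - tile across columns 1-12 and work as-is.
Row 4: chart row 2, WS - tiled (columns 1-12): P K YO P P K YO P P K YO P; work from column 12 back to 1 with K<->P swapped.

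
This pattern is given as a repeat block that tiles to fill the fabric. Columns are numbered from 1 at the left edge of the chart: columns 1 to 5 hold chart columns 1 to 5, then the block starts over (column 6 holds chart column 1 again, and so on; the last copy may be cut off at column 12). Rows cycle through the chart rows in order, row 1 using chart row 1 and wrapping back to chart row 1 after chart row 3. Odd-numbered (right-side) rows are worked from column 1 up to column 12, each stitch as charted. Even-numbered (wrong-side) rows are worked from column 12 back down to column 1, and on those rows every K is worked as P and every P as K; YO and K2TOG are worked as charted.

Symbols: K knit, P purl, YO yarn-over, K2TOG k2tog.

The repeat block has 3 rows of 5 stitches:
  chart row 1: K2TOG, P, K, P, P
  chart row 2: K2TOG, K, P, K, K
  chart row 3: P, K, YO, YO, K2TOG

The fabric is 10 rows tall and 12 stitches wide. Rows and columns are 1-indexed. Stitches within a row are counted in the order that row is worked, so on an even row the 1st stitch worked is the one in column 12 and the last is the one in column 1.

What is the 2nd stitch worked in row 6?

Row 6: (6-1) mod 3 = 2, so use chart row 3. Even row -> WS.
Chart row 3 tiled across columns 1-12: P K YO YO K2TOG P K YO YO K2TOG P K
Wrong side: read the tiled row from column 12 down to 1 and exchange K with P (leave YO, K2TOG).
Row 6 as worked: P K K2TOG YO YO P K K2TOG YO YO P K
The 2nd stitch worked is K.

== STITCH ==
K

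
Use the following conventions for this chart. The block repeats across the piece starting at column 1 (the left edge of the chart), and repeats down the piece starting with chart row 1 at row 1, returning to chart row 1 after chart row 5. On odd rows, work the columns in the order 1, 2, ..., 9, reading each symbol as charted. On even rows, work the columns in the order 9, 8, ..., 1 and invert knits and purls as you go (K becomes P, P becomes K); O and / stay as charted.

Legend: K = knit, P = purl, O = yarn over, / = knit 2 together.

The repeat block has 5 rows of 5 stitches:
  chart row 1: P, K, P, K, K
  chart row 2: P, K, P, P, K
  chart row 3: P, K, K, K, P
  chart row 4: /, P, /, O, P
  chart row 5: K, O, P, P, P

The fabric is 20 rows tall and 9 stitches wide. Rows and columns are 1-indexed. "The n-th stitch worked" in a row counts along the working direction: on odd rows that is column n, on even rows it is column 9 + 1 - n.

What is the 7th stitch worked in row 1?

Row 1 uses chart row ((1-1) mod 5)+1 = 1. Row 1 is odd, so RS.
Chart row 1 tiled across columns 1-9: P K P K K P K P K
RS row: no reversal, no swap; stitch n worked = column n.
Stitch 7 in working order -> K

== STITCH ==
K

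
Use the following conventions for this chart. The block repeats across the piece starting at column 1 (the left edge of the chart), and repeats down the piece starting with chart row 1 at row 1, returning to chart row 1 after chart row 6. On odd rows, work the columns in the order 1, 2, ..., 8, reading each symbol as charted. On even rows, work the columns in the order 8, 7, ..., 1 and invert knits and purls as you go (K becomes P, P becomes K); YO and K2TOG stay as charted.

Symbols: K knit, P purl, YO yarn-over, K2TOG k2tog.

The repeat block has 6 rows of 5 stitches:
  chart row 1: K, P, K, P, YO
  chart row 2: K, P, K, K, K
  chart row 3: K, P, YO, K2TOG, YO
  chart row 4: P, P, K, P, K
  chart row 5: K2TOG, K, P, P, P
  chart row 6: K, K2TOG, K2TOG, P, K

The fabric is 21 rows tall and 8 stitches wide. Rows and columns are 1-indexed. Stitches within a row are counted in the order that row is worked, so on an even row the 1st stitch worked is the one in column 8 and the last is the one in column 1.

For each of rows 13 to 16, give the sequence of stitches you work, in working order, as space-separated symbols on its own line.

Row 13: chart row 1, RS - tile across columns 1-8 and work as-is.
Row 14: chart row 2, WS - tiled (columns 1-8): K P K K K K P K; work from column 8 back to 1 with K<->P swapped.
Row 15: chart row 3, RS - tile across columns 1-8 and work as-is.
Row 16: chart row 4, WS - tiled (columns 1-8): P P K P K P P K; work from column 8 back to 1 with K<->P swapped.

Result:
K P K P YO K P K
P K P P P P K P
K P YO K2TOG YO K P YO
P K K P K P K K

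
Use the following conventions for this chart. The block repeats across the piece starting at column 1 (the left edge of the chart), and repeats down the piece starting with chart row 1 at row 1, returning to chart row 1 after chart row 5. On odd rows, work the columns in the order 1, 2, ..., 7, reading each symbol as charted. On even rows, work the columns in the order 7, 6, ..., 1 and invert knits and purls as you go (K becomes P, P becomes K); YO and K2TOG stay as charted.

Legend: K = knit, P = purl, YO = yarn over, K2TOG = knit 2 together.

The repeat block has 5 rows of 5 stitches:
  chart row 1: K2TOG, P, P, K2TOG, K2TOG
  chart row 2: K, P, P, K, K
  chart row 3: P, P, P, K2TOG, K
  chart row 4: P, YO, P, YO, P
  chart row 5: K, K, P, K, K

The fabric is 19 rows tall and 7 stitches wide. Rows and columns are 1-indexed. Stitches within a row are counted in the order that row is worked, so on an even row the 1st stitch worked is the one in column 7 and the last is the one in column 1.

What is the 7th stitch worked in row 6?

Stitch:
K2TOG

Derivation:
For row 6: chart row = ((6-1) mod 5) + 1 = 1; this is a WS (even) row.
Chart row 1 tiled across columns 1-7: K2TOG P P K2TOG K2TOG K2TOG P
WS: work from column 7 back to column 1 (reverse the tiled row), swapping K<->P (YO and K2TOG unchanged).
Row 6 as worked: K K2TOG K2TOG K2TOG K K K2TOG
Counting 7 along the worked row gives K2TOG.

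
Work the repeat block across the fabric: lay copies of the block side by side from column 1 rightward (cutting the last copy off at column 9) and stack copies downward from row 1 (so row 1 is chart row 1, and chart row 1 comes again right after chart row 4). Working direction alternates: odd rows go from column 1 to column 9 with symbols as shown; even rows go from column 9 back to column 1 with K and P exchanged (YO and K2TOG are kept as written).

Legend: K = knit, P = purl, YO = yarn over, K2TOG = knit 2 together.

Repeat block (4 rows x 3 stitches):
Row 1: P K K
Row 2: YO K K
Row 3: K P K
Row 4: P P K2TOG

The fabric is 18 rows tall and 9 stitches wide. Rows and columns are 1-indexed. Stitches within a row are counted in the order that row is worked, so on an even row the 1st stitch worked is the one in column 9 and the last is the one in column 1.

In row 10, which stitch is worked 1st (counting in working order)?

== STITCH ==
P

Derivation:
Row 10 uses chart row ((10-1) mod 4)+1 = 2. Row 10 is even, so WS.
Chart row 2 tiled across columns 1-9: YO K K YO K K YO K K
WS row: flip the tiled sequence (start at column 9) and apply K<->P; YO and K2TOG stay.
Row 10 as worked: P P YO P P YO P P YO
Stitch 1 in working order -> P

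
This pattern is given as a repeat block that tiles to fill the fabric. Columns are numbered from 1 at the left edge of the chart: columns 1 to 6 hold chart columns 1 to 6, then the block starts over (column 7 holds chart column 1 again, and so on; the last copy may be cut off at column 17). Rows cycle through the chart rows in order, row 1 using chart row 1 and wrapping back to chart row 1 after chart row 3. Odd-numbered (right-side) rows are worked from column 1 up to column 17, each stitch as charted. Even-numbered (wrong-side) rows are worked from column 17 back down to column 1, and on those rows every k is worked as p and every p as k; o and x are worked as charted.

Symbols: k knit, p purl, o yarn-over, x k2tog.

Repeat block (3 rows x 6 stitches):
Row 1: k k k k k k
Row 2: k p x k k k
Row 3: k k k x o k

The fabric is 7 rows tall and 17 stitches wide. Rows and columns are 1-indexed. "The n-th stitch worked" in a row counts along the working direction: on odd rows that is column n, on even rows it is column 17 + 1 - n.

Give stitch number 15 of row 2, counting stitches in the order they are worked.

Row 2: (2-1) mod 3 = 1, so use chart row 2. Even row -> WS.
Chart row 2 tiled across columns 1-17: k p x k k k k p x k k k k p x k k
Wrong side: read the tiled row from column 17 down to 1 and exchange k with p (leave o, x).
Row 2 as worked: p p x k p p p p x k p p p p x k p
Stitch 15 in working order -> x

== STITCH ==
x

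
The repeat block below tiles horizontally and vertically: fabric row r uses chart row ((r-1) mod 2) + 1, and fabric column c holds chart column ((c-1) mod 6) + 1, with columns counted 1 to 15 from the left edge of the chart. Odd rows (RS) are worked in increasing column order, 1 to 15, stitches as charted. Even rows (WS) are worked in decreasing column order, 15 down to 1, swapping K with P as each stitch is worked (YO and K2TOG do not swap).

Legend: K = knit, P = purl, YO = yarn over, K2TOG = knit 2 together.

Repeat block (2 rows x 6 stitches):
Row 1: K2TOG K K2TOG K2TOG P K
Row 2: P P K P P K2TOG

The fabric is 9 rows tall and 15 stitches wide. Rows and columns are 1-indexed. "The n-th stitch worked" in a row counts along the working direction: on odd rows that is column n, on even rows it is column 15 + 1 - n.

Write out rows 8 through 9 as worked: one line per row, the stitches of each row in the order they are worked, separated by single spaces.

Row 8: chart row 2, WS - tiled (columns 1-15): P P K P P K2TOG P P K P P K2TOG P P K; work from column 15 back to 1 with K<->P swapped.
Row 9: chart row 1, RS - tile across columns 1-15 and work as-is.

Rows as worked:
P K K K2TOG K K P K K K2TOG K K P K K
K2TOG K K2TOG K2TOG P K K2TOG K K2TOG K2TOG P K K2TOG K K2TOG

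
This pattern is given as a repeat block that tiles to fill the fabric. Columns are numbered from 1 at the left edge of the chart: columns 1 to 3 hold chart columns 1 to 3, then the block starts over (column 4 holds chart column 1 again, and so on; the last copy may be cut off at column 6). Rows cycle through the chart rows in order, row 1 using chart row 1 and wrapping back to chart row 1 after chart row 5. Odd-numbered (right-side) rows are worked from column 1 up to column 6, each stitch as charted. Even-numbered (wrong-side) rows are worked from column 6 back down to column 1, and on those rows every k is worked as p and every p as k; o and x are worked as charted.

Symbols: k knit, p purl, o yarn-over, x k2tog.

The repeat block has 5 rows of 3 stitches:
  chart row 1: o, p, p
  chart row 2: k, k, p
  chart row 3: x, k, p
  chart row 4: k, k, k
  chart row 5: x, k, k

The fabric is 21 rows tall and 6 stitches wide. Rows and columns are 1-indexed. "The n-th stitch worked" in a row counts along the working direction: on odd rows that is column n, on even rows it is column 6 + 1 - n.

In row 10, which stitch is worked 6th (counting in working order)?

For row 10: chart row = ((10-1) mod 5) + 1 = 5; this is a WS (even) row.
Chart row 5 tiled across columns 1-6: x k k x k k
WS row: flip the tiled sequence (start at column 6) and apply k<->p; o and x stay.
Row 10 as worked: p p x p p x
Stitch 6 in working order -> x

Result:
x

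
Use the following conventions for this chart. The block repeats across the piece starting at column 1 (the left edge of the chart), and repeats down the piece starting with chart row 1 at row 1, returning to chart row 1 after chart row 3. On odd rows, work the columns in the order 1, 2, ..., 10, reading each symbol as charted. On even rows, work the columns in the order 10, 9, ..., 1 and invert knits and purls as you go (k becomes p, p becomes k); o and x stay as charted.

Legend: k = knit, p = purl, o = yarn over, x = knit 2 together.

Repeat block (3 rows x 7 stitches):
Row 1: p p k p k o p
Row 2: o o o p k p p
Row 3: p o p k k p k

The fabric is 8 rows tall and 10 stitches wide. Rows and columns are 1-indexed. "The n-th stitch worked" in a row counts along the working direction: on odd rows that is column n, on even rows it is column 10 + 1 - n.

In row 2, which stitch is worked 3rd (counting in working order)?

Stitch:
o

Derivation:
Row 2: (2-1) mod 3 = 1, so use chart row 2. Even row -> WS.
Chart row 2 tiled across columns 1-10: o o o p k p p o o o
WS: work from column 10 back to column 1 (reverse the tiled row), swapping k<->p (o and x unchanged).
Row 2 as worked: o o o k k p k o o o
Stitch 3 in working order -> o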